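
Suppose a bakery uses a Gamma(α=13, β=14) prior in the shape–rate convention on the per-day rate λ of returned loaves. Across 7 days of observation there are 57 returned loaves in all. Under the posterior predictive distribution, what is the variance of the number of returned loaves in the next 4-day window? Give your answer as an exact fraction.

Total count 57 over total exposure 7 days.
By Gamma–Poisson conjugacy, the posterior is Gamma(α + Σx, β + Σt) = Gamma(13 + 57, 14 + 7) = Gamma(70, 21).
The posterior predictive for a window of length T is Negative Binomial with variance T·α'·(β'+T)/β'² = 4·70·25/441 = 1000/63.

1000/63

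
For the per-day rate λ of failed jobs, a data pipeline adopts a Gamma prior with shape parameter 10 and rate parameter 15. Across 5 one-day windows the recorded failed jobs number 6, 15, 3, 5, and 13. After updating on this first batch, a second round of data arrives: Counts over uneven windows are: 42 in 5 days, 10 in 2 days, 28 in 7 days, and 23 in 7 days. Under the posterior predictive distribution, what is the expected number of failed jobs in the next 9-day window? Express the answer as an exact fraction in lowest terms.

1395/41

Total count: 6 + 15 + 3 + 5 + 13 = 42.
Total exposure: 5 days.
After the first batch: Gamma(10 + 42, 15 + 5) = Gamma(52, 20).
Total count: 42 + 10 + 28 + 23 = 103.
Total exposure: 5 + 2 + 7 + 7 = 21 days.
After the second batch: Gamma(52 + 103, 20 + 21) = Gamma(155, 41).
Predictive mean over a 9-day window = T·E[λ|data] = 9·155/41 = 1395/41.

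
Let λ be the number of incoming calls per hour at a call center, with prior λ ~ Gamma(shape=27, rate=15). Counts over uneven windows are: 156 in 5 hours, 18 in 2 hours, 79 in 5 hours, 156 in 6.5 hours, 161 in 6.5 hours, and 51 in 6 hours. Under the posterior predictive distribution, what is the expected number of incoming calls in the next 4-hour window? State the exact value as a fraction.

1296/23

Total count: 156 + 18 + 79 + 156 + 161 + 51 = 621.
Total exposure: 5 + 2 + 5 + 6.5 + 6.5 + 6 = 31 hours.
By Gamma–Poisson conjugacy, the posterior is Gamma(α + Σx, β + Σt) = Gamma(27 + 621, 15 + 31) = Gamma(648, 46).
Predictive mean over a 4-hour window = T·E[λ|data] = 4·648/46 = 1296/23.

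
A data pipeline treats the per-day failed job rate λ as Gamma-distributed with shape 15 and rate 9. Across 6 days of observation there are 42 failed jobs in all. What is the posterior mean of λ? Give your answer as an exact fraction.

Total count 42 over total exposure 6 days.
Posterior: α' = 15 + 42 = 57, β' = 9 + 6 = 15.
Posterior mean = α'/β' = 57/15 = 19/5.

19/5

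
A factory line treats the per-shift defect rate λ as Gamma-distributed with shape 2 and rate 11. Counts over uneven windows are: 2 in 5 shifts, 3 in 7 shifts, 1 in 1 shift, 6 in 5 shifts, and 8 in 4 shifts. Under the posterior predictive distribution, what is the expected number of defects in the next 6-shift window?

Total count: 2 + 3 + 1 + 6 + 8 = 20.
Total exposure: 5 + 7 + 1 + 5 + 4 = 22 shifts.
By Gamma–Poisson conjugacy, the posterior is Gamma(α + Σx, β + Σt) = Gamma(2 + 20, 11 + 22) = Gamma(22, 33).
Predictive mean over a 6-shift window = T·E[λ|data] = 6·22/33 = 4.

4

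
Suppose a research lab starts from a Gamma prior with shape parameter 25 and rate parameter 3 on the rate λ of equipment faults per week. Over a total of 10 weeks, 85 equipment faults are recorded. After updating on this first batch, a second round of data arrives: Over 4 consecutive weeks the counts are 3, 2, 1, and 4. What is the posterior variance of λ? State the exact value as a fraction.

Total count 85 over total exposure 10 weeks.
After the first batch: Gamma(25 + 85, 3 + 10) = Gamma(110, 13).
Total count: 3 + 2 + 1 + 4 = 10.
Total exposure: 4 weeks.
After the second batch: Gamma(110 + 10, 13 + 4) = Gamma(120, 17).
Posterior variance = α'/β'² = 120/289.

120/289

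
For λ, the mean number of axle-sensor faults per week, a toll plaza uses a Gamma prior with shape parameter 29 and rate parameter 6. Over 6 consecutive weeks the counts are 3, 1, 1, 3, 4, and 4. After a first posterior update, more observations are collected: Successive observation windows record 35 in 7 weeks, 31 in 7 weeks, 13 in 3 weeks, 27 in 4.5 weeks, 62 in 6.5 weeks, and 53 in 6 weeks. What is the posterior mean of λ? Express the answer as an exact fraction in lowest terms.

133/23

Total count: 3 + 1 + 1 + 3 + 4 + 4 = 16.
Total exposure: 6 weeks.
After the first batch: Gamma(29 + 16, 6 + 6) = Gamma(45, 12).
Total count: 35 + 31 + 13 + 27 + 62 + 53 = 221.
Total exposure: 7 + 7 + 3 + 4.5 + 6.5 + 6 = 34 weeks.
After the second batch: Gamma(45 + 221, 12 + 34) = Gamma(266, 46).
Posterior mean = α'/β' = 266/46 = 133/23.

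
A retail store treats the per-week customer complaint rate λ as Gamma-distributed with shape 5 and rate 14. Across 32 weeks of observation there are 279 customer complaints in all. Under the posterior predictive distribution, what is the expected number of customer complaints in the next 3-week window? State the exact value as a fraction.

426/23

Total count 279 over total exposure 32 weeks.
Posterior: α' = 5 + 279 = 284, β' = 14 + 32 = 46.
Predictive mean over a 3-week window = T·E[λ|data] = 3·284/46 = 426/23.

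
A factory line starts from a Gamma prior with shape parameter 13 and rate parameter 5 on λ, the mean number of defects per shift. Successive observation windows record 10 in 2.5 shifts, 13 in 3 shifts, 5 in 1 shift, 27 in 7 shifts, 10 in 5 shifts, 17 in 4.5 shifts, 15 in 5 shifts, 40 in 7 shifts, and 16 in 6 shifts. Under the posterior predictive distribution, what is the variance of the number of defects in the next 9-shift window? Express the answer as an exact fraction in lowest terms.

Total count: 10 + 13 + 5 + 27 + 10 + 17 + 15 + 40 + 16 = 153.
Total exposure: 2.5 + 3 + 1 + 7 + 5 + 4.5 + 5 + 7 + 6 = 41 shifts.
Gamma(α, β) with Poisson data over total exposure Σt gives posterior Gamma(α+Σx, β+Σt) = Gamma(166, 46).
The posterior predictive for a window of length T is Negative Binomial with variance T·α'·(β'+T)/β'² = 9·166·55/2116 = 41085/1058.

41085/1058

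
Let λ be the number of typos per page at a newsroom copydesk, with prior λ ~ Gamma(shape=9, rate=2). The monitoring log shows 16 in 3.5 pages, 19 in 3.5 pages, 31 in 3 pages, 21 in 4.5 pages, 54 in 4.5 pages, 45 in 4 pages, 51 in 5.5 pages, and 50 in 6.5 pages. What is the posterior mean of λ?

8

Total count: 16 + 19 + 31 + 21 + 54 + 45 + 51 + 50 = 287.
Total exposure: 3.5 + 3.5 + 3 + 4.5 + 4.5 + 4 + 5.5 + 6.5 = 35 pages.
Gamma(α, β) with Poisson data over total exposure Σt gives posterior Gamma(α+Σx, β+Σt) = Gamma(296, 37).
Posterior mean = α'/β' = 296/37 = 8.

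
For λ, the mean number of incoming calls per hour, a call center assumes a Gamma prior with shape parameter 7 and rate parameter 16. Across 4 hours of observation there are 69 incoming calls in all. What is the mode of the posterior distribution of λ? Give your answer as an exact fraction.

Total count 69 over total exposure 4 hours.
The Gamma prior is conjugate for the Poisson rate, so λ | data ~ Gamma(7+69, 16+4) = Gamma(76, 20).
Posterior mode = (α'−1)/β' = 75/20 = 15/4.

15/4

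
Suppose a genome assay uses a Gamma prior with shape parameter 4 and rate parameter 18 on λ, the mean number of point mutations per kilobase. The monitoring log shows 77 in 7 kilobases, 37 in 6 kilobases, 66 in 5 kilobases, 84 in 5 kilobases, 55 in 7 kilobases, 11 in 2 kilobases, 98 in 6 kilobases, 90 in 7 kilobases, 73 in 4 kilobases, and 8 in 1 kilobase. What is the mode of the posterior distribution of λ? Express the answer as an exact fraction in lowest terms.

Total count: 77 + 37 + 66 + 84 + 55 + 11 + 98 + 90 + 73 + 8 = 599.
Total exposure: 7 + 6 + 5 + 5 + 7 + 2 + 6 + 7 + 4 + 1 = 50 kilobases.
Posterior: α' = 4 + 599 = 603, β' = 18 + 50 = 68.
Posterior mode = (α'−1)/β' = 602/68 = 301/34.

301/34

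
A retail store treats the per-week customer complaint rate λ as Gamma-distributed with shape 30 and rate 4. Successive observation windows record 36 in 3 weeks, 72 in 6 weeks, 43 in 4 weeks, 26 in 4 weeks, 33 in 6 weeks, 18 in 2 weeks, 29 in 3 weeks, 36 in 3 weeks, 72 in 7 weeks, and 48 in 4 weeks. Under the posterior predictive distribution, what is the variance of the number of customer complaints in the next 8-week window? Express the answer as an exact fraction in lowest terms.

47844/529

Total count: 36 + 72 + 43 + 26 + 33 + 18 + 29 + 36 + 72 + 48 = 413.
Total exposure: 3 + 6 + 4 + 4 + 6 + 2 + 3 + 3 + 7 + 4 = 42 weeks.
Gamma(α, β) with Poisson data over total exposure Σt gives posterior Gamma(α+Σx, β+Σt) = Gamma(443, 46).
The posterior predictive for a window of length T is Negative Binomial with variance T·α'·(β'+T)/β'² = 8·443·54/2116 = 47844/529.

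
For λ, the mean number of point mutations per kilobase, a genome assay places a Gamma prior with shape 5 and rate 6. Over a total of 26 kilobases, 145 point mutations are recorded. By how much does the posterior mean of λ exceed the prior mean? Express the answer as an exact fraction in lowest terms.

Total count 145 over total exposure 26 kilobases.
Posterior: α' = 5 + 145 = 150, β' = 6 + 26 = 32.
Posterior mean = 150/32 = 75/16; prior mean = 5/6 = 5/6. Difference = 75/16 − 5/6 = 185/48.

185/48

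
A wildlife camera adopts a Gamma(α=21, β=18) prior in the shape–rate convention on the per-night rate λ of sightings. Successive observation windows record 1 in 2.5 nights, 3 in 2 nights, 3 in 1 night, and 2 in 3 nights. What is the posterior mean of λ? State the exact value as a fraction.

Total count: 1 + 3 + 3 + 2 = 9.
Total exposure: 2.5 + 2 + 1 + 3 = 8.5 nights.
Gamma(α, β) with Poisson data over total exposure Σt gives posterior Gamma(α+Σx, β+Σt) = Gamma(30, 53/2).
Posterior mean = α'/β' = 30/(53/2) = 60/53.

60/53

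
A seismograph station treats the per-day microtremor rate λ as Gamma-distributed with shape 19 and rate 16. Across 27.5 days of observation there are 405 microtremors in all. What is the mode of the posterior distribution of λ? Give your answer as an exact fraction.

282/29

Total count 405 over total exposure 27.5 days.
The Gamma prior is conjugate for the Poisson rate, so λ | data ~ Gamma(19+405, 16+27.5) = Gamma(424, 87/2).
Posterior mode = (α'−1)/β' = 423/(87/2) = 282/29.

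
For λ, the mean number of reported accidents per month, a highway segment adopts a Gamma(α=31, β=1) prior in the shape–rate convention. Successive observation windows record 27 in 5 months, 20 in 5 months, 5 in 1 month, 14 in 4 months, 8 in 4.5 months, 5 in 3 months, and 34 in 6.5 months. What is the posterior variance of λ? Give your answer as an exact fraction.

Total count: 27 + 20 + 5 + 14 + 8 + 5 + 34 = 113.
Total exposure: 5 + 5 + 1 + 4 + 4.5 + 3 + 6.5 = 29 months.
Gamma(α, β) with Poisson data over total exposure Σt gives posterior Gamma(α+Σx, β+Σt) = Gamma(144, 30).
Posterior variance = α'/β'² = 144/900 = 4/25.

4/25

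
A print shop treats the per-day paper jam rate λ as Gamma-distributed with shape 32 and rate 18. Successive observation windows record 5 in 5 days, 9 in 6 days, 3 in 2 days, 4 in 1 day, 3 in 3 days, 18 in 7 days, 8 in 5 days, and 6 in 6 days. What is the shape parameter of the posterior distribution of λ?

88

Total count: 5 + 9 + 3 + 4 + 3 + 18 + 8 + 6 = 56.
Total exposure: 5 + 6 + 2 + 1 + 3 + 7 + 5 + 6 = 35 days.
Gamma(α, β) with Poisson data over total exposure Σt gives posterior Gamma(α+Σx, β+Σt) = Gamma(88, 53).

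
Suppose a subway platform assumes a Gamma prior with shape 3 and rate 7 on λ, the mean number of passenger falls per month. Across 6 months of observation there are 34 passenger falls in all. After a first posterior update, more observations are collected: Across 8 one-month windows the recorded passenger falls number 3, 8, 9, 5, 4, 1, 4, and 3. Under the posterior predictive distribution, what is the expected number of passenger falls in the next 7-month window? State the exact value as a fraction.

74/3

Total count 34 over total exposure 6 months.
After the first batch: Gamma(3 + 34, 7 + 6) = Gamma(37, 13).
Total count: 3 + 8 + 9 + 5 + 4 + 1 + 4 + 3 = 37.
Total exposure: 8 months.
After the second batch: Gamma(37 + 37, 13 + 8) = Gamma(74, 21).
Predictive mean over a 7-month window = T·E[λ|data] = 7·74/21 = 74/3.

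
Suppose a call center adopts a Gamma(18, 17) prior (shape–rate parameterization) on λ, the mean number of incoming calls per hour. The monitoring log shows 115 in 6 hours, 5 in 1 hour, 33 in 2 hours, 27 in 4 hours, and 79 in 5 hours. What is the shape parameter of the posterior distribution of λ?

277

Total count: 115 + 5 + 33 + 27 + 79 = 259.
Total exposure: 6 + 1 + 2 + 4 + 5 = 18 hours.
Conjugate update: add total count to the shape and total exposure to the rate, giving Gamma(277, 35).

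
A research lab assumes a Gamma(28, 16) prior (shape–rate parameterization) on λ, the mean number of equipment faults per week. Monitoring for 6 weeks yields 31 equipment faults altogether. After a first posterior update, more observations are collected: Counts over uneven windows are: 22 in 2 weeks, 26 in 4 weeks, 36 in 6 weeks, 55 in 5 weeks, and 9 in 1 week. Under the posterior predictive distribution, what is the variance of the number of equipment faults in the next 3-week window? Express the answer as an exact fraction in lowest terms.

Total count 31 over total exposure 6 weeks.
After the first batch: Gamma(28 + 31, 16 + 6) = Gamma(59, 22).
Total count: 22 + 26 + 36 + 55 + 9 = 148.
Total exposure: 2 + 4 + 6 + 5 + 1 = 18 weeks.
After the second batch: Gamma(59 + 148, 22 + 18) = Gamma(207, 40).
The posterior predictive for a window of length T is Negative Binomial with variance T·α'·(β'+T)/β'² = 3·207·43/1600 = 26703/1600.

26703/1600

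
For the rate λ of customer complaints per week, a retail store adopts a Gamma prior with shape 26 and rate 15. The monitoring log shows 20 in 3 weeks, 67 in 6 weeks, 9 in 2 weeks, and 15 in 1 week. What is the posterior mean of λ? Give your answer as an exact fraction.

Total count: 20 + 67 + 9 + 15 = 111.
Total exposure: 3 + 6 + 2 + 1 = 12 weeks.
Gamma(α, β) with Poisson data over total exposure Σt gives posterior Gamma(α+Σx, β+Σt) = Gamma(137, 27).
Posterior mean = α'/β' = 137/27.

137/27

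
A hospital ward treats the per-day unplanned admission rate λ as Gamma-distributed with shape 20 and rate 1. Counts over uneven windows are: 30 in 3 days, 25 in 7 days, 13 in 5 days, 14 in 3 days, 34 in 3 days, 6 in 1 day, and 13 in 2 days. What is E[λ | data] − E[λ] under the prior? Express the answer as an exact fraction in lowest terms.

-69/5

Total count: 30 + 25 + 13 + 14 + 34 + 6 + 13 = 135.
Total exposure: 3 + 7 + 5 + 3 + 3 + 1 + 2 = 24 days.
By Gamma–Poisson conjugacy, the posterior is Gamma(α + Σx, β + Σt) = Gamma(20 + 135, 1 + 24) = Gamma(155, 25).
Posterior mean = 155/25 = 31/5; prior mean = 20/1 = 20. Difference = 31/5 − 20 = -69/5.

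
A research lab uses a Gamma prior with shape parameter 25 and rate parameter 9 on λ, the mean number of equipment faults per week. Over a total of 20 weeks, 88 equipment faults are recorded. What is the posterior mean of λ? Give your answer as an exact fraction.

Total count 88 over total exposure 20 weeks.
Gamma(α, β) with Poisson data over total exposure Σt gives posterior Gamma(α+Σx, β+Σt) = Gamma(113, 29).
Posterior mean = α'/β' = 113/29.

113/29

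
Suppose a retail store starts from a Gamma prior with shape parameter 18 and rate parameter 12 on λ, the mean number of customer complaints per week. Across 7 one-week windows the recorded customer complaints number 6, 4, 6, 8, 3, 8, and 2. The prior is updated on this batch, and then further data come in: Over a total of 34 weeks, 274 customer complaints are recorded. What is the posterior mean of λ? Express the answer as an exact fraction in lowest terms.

329/53

Total count: 6 + 4 + 6 + 8 + 3 + 8 + 2 = 37.
Total exposure: 7 weeks.
After the first batch: Gamma(18 + 37, 12 + 7) = Gamma(55, 19).
Total count 274 over total exposure 34 weeks.
After the second batch: Gamma(55 + 274, 19 + 34) = Gamma(329, 53).
Posterior mean = α'/β' = 329/53.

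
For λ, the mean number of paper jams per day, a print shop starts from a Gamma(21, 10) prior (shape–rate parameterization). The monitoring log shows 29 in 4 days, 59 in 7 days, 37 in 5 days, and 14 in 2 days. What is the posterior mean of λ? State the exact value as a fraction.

Total count: 29 + 59 + 37 + 14 = 139.
Total exposure: 4 + 7 + 5 + 2 = 18 days.
By Gamma–Poisson conjugacy, the posterior is Gamma(α + Σx, β + Σt) = Gamma(21 + 139, 10 + 18) = Gamma(160, 28).
Posterior mean = α'/β' = 160/28 = 40/7.

40/7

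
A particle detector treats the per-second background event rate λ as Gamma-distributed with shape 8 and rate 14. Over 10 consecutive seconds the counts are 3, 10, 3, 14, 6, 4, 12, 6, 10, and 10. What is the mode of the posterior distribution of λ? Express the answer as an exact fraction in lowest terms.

Total count: 3 + 10 + 3 + 14 + 6 + 4 + 12 + 6 + 10 + 10 = 78.
Total exposure: 10 seconds.
Conjugate update: add total count to the shape and total exposure to the rate, giving Gamma(86, 24).
Posterior mode = (α'−1)/β' = 85/24.

85/24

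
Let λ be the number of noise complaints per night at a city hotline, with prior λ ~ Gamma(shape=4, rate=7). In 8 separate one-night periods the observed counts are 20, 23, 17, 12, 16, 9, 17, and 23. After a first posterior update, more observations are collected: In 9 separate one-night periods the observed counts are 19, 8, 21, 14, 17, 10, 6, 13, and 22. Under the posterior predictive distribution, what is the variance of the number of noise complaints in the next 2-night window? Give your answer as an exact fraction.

3523/144

Total count: 20 + 23 + 17 + 12 + 16 + 9 + 17 + 23 = 137.
Total exposure: 8 nights.
After the first batch: Gamma(4 + 137, 7 + 8) = Gamma(141, 15).
Total count: 19 + 8 + 21 + 14 + 17 + 10 + 6 + 13 + 22 = 130.
Total exposure: 9 nights.
After the second batch: Gamma(141 + 130, 15 + 9) = Gamma(271, 24).
The posterior predictive for a window of length T is Negative Binomial with variance T·α'·(β'+T)/β'² = 2·271·26/576 = 3523/144.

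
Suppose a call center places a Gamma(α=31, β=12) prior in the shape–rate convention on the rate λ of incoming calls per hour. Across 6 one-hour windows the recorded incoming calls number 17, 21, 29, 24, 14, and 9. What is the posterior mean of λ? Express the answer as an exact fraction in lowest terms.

145/18

Total count: 17 + 21 + 29 + 24 + 14 + 9 = 114.
Total exposure: 6 hours.
Conjugate update: add total count to the shape and total exposure to the rate, giving Gamma(145, 18).
Posterior mean = α'/β' = 145/18.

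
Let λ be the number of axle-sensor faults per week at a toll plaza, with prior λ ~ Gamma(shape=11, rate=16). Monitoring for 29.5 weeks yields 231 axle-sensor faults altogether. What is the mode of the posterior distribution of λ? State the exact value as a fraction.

482/91

Total count 231 over total exposure 29.5 weeks.
Posterior: α' = 11 + 231 = 242, β' = 16 + 29.5 = 91/2.
Posterior mode = (α'−1)/β' = 241/(91/2) = 482/91.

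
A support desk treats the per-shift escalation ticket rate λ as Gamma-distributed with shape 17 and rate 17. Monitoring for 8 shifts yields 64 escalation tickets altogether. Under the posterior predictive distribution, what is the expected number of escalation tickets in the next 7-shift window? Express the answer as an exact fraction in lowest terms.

567/25

Total count 64 over total exposure 8 shifts.
The Gamma prior is conjugate for the Poisson rate, so λ | data ~ Gamma(17+64, 17+8) = Gamma(81, 25).
Predictive mean over a 7-shift window = T·E[λ|data] = 7·81/25 = 567/25.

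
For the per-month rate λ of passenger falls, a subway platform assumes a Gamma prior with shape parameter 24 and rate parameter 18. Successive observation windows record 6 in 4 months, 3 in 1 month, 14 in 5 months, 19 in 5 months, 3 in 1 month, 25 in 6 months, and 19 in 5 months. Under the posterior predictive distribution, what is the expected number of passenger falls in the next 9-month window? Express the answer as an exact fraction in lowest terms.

113/5

Total count: 6 + 3 + 14 + 19 + 3 + 25 + 19 = 89.
Total exposure: 4 + 1 + 5 + 5 + 1 + 6 + 5 = 27 months.
By Gamma–Poisson conjugacy, the posterior is Gamma(α + Σx, β + Σt) = Gamma(24 + 89, 18 + 27) = Gamma(113, 45).
Predictive mean over a 9-month window = T·E[λ|data] = 9·113/45 = 113/5.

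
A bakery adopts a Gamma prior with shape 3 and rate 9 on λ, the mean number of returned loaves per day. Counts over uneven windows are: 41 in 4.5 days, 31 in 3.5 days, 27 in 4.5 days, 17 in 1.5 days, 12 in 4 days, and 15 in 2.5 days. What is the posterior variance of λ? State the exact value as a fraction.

Total count: 41 + 31 + 27 + 17 + 12 + 15 = 143.
Total exposure: 4.5 + 3.5 + 4.5 + 1.5 + 4 + 2.5 = 20.5 days.
By Gamma–Poisson conjugacy, the posterior is Gamma(α + Σx, β + Σt) = Gamma(3 + 143, 9 + 20.5) = Gamma(146, 59/2).
Posterior variance = α'/β'² = 146/(3481/4) = 584/3481.

584/3481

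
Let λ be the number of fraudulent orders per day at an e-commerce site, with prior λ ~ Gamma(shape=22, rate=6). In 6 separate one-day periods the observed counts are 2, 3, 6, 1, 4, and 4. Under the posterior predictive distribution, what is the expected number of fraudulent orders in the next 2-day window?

Total count: 2 + 3 + 6 + 1 + 4 + 4 = 20.
Total exposure: 6 days.
The Gamma prior is conjugate for the Poisson rate, so λ | data ~ Gamma(22+20, 6+6) = Gamma(42, 12).
Predictive mean over a 2-day window = T·E[λ|data] = 2·42/12 = 7.

7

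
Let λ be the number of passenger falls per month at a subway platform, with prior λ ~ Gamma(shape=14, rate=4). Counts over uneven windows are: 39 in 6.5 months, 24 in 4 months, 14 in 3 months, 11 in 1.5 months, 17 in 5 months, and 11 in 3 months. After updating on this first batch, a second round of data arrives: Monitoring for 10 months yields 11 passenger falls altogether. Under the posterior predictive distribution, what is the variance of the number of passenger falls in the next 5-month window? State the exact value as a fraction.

29610/1369

Total count: 39 + 24 + 14 + 11 + 17 + 11 = 116.
Total exposure: 6.5 + 4 + 3 + 1.5 + 5 + 3 = 23 months.
After the first batch: Gamma(14 + 116, 4 + 23) = Gamma(130, 27).
Total count 11 over total exposure 10 months.
After the second batch: Gamma(130 + 11, 27 + 10) = Gamma(141, 37).
The posterior predictive for a window of length T is Negative Binomial with variance T·α'·(β'+T)/β'² = 5·141·42/1369 = 29610/1369.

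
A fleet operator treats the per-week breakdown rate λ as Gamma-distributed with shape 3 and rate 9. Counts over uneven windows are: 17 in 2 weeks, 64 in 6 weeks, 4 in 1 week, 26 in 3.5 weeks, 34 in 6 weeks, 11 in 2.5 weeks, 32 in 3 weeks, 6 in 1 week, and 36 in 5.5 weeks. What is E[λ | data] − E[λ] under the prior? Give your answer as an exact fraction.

Total count: 17 + 64 + 4 + 26 + 34 + 11 + 32 + 6 + 36 = 230.
Total exposure: 2 + 6 + 1 + 3.5 + 6 + 2.5 + 3 + 1 + 5.5 = 30.5 weeks.
Conjugate update: add total count to the shape and total exposure to the rate, giving Gamma(233, 79/2).
Posterior mean = 233/(79/2) = 466/79; prior mean = 3/9 = 1/3. Difference = 466/79 − 1/3 = 1319/237.

1319/237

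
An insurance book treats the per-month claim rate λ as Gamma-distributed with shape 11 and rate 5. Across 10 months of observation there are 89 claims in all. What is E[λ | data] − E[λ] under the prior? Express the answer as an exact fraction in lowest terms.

Total count 89 over total exposure 10 months.
Gamma(α, β) with Poisson data over total exposure Σt gives posterior Gamma(α+Σx, β+Σt) = Gamma(100, 15).
Posterior mean = 100/15 = 20/3; prior mean = 11/5 = 11/5. Difference = 20/3 − 11/5 = 67/15.

67/15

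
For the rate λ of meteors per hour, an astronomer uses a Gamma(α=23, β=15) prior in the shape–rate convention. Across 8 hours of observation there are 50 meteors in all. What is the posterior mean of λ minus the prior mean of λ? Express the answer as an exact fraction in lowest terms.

566/345

Total count 50 over total exposure 8 hours.
By Gamma–Poisson conjugacy, the posterior is Gamma(α + Σx, β + Σt) = Gamma(23 + 50, 15 + 8) = Gamma(73, 23).
Posterior mean = 73/23 = 73/23; prior mean = 23/15 = 23/15. Difference = 73/23 − 23/15 = 566/345.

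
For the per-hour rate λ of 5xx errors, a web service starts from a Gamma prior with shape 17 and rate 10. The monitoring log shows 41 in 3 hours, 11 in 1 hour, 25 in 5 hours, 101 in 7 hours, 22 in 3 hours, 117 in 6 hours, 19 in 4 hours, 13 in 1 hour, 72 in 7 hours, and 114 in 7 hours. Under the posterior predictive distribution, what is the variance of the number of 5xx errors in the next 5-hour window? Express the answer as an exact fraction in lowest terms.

Total count: 41 + 11 + 25 + 101 + 22 + 117 + 19 + 13 + 72 + 114 = 535.
Total exposure: 3 + 1 + 5 + 7 + 3 + 6 + 4 + 1 + 7 + 7 = 44 hours.
Conjugate update: add total count to the shape and total exposure to the rate, giving Gamma(552, 54).
The posterior predictive for a window of length T is Negative Binomial with variance T·α'·(β'+T)/β'² = 5·552·59/2916 = 13570/243.

13570/243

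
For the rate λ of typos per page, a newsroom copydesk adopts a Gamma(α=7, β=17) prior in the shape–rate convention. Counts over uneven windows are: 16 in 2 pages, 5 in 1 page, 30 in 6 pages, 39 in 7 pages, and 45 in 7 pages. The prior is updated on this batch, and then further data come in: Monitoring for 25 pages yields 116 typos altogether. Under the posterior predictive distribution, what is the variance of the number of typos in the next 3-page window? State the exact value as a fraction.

52632/4225

Total count: 16 + 5 + 30 + 39 + 45 = 135.
Total exposure: 2 + 1 + 6 + 7 + 7 = 23 pages.
After the first batch: Gamma(7 + 135, 17 + 23) = Gamma(142, 40).
Total count 116 over total exposure 25 pages.
After the second batch: Gamma(142 + 116, 40 + 25) = Gamma(258, 65).
The posterior predictive for a window of length T is Negative Binomial with variance T·α'·(β'+T)/β'² = 3·258·68/4225 = 52632/4225.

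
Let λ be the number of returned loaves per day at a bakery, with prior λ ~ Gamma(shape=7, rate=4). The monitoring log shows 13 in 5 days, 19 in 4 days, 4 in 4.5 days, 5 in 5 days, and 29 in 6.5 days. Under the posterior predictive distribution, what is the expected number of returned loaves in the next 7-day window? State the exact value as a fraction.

Total count: 13 + 19 + 4 + 5 + 29 = 70.
Total exposure: 5 + 4 + 4.5 + 5 + 6.5 = 25 days.
Gamma(α, β) with Poisson data over total exposure Σt gives posterior Gamma(α+Σx, β+Σt) = Gamma(77, 29).
Predictive mean over a 7-day window = T·E[λ|data] = 7·77/29 = 539/29.

539/29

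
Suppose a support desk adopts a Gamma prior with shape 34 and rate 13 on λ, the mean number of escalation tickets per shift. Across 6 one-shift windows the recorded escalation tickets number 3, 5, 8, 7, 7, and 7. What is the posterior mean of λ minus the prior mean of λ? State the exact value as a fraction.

Total count: 3 + 5 + 8 + 7 + 7 + 7 = 37.
Total exposure: 6 shifts.
Conjugate update: add total count to the shape and total exposure to the rate, giving Gamma(71, 19).
Posterior mean = 71/19 = 71/19; prior mean = 34/13 = 34/13. Difference = 71/19 − 34/13 = 277/247.

277/247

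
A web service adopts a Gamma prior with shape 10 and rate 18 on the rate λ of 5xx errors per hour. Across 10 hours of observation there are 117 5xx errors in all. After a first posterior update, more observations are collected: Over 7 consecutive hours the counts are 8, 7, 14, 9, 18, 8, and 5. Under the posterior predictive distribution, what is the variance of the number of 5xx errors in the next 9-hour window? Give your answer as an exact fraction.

Total count 117 over total exposure 10 hours.
After the first batch: Gamma(10 + 117, 18 + 10) = Gamma(127, 28).
Total count: 8 + 7 + 14 + 9 + 18 + 8 + 5 = 69.
Total exposure: 7 hours.
After the second batch: Gamma(127 + 69, 28 + 7) = Gamma(196, 35).
The posterior predictive for a window of length T is Negative Binomial with variance T·α'·(β'+T)/β'² = 9·196·44/1225 = 1584/25.

1584/25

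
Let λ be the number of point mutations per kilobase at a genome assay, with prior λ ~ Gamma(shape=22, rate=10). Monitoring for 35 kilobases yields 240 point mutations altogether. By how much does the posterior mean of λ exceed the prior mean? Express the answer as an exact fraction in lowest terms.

Total count 240 over total exposure 35 kilobases.
Posterior: α' = 22 + 240 = 262, β' = 10 + 35 = 45.
Posterior mean = 262/45 = 262/45; prior mean = 22/10 = 11/5. Difference = 262/45 − 11/5 = 163/45.

163/45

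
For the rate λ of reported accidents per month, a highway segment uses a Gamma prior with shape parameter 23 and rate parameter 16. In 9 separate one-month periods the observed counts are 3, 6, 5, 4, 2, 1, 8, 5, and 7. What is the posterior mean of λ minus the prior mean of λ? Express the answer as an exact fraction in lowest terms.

449/400

Total count: 3 + 6 + 5 + 4 + 2 + 1 + 8 + 5 + 7 = 41.
Total exposure: 9 months.
Posterior: α' = 23 + 41 = 64, β' = 16 + 9 = 25.
Posterior mean = 64/25 = 64/25; prior mean = 23/16 = 23/16. Difference = 64/25 − 23/16 = 449/400.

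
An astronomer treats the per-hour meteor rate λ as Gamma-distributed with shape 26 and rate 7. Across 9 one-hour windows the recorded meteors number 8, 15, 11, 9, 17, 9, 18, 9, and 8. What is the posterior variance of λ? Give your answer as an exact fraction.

65/128

Total count: 8 + 15 + 11 + 9 + 17 + 9 + 18 + 9 + 8 = 104.
Total exposure: 9 hours.
By Gamma–Poisson conjugacy, the posterior is Gamma(α + Σx, β + Σt) = Gamma(26 + 104, 7 + 9) = Gamma(130, 16).
Posterior variance = α'/β'² = 130/256 = 65/128.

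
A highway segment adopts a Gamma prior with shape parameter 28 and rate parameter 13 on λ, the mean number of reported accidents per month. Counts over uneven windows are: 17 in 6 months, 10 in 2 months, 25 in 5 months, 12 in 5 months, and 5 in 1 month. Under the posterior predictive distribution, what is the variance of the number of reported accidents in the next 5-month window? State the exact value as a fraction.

Total count: 17 + 10 + 25 + 12 + 5 = 69.
Total exposure: 6 + 2 + 5 + 5 + 1 = 19 months.
The Gamma prior is conjugate for the Poisson rate, so λ | data ~ Gamma(28+69, 13+19) = Gamma(97, 32).
The posterior predictive for a window of length T is Negative Binomial with variance T·α'·(β'+T)/β'² = 5·97·37/1024 = 17945/1024.

17945/1024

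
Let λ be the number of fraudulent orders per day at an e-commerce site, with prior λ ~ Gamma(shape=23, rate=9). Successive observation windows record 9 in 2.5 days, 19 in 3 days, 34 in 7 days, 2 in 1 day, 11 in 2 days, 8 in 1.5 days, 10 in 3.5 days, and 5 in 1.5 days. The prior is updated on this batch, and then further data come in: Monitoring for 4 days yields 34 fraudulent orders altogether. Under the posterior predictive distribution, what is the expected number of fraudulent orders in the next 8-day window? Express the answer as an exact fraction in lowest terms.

248/7

Total count: 9 + 19 + 34 + 2 + 11 + 8 + 10 + 5 = 98.
Total exposure: 2.5 + 3 + 7 + 1 + 2 + 1.5 + 3.5 + 1.5 = 22 days.
After the first batch: Gamma(23 + 98, 9 + 22) = Gamma(121, 31).
Total count 34 over total exposure 4 days.
After the second batch: Gamma(121 + 34, 31 + 4) = Gamma(155, 35).
Predictive mean over an 8-day window = T·E[λ|data] = 8·155/35 = 248/7.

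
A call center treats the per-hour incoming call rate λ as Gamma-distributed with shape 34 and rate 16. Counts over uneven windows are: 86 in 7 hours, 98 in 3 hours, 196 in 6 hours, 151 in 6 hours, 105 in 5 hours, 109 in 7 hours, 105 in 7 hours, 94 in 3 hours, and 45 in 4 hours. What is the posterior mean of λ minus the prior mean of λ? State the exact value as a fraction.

887/64

Total count: 86 + 98 + 196 + 151 + 105 + 109 + 105 + 94 + 45 = 989.
Total exposure: 7 + 3 + 6 + 6 + 5 + 7 + 7 + 3 + 4 = 48 hours.
The Gamma prior is conjugate for the Poisson rate, so λ | data ~ Gamma(34+989, 16+48) = Gamma(1023, 64).
Posterior mean = 1023/64 = 1023/64; prior mean = 34/16 = 17/8. Difference = 1023/64 − 17/8 = 887/64.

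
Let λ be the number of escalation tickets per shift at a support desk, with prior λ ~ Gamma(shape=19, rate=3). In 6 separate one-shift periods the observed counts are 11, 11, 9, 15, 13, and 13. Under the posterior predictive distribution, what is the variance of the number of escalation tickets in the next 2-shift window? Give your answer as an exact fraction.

Total count: 11 + 11 + 9 + 15 + 13 + 13 = 72.
Total exposure: 6 shifts.
The Gamma prior is conjugate for the Poisson rate, so λ | data ~ Gamma(19+72, 3+6) = Gamma(91, 9).
The posterior predictive for a window of length T is Negative Binomial with variance T·α'·(β'+T)/β'² = 2·91·11/81 = 2002/81.

2002/81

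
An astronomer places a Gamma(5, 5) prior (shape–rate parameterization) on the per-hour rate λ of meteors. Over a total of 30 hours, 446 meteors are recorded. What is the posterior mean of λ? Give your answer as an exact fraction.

Total count 446 over total exposure 30 hours.
The Gamma prior is conjugate for the Poisson rate, so λ | data ~ Gamma(5+446, 5+30) = Gamma(451, 35).
Posterior mean = α'/β' = 451/35.

451/35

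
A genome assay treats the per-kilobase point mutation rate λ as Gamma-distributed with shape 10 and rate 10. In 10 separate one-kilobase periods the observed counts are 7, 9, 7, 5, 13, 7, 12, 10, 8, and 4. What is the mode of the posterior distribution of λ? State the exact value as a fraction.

Total count: 7 + 9 + 7 + 5 + 13 + 7 + 12 + 10 + 8 + 4 = 82.
Total exposure: 10 kilobases.
Conjugate update: add total count to the shape and total exposure to the rate, giving Gamma(92, 20).
Posterior mode = (α'−1)/β' = 91/20.

91/20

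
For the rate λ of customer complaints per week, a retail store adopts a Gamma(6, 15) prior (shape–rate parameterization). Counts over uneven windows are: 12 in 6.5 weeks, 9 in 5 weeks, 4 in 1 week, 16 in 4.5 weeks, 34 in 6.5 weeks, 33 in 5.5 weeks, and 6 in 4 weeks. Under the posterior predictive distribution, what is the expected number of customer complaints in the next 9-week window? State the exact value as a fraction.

45/2

Total count: 12 + 9 + 4 + 16 + 34 + 33 + 6 = 114.
Total exposure: 6.5 + 5 + 1 + 4.5 + 6.5 + 5.5 + 4 = 33 weeks.
Conjugate update: add total count to the shape and total exposure to the rate, giving Gamma(120, 48).
Predictive mean over a 9-week window = T·E[λ|data] = 9·120/48 = 45/2.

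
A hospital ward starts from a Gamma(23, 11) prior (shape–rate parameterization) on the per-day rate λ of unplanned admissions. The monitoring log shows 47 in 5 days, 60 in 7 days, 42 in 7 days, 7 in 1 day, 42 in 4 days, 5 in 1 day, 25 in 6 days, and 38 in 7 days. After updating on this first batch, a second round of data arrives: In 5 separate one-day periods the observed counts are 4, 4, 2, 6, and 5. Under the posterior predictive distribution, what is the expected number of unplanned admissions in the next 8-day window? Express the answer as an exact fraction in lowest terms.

1240/27

Total count: 47 + 60 + 42 + 7 + 42 + 5 + 25 + 38 = 266.
Total exposure: 5 + 7 + 7 + 1 + 4 + 1 + 6 + 7 = 38 days.
After the first batch: Gamma(23 + 266, 11 + 38) = Gamma(289, 49).
Total count: 4 + 4 + 2 + 6 + 5 = 21.
Total exposure: 5 days.
After the second batch: Gamma(289 + 21, 49 + 5) = Gamma(310, 54).
Predictive mean over an 8-day window = T·E[λ|data] = 8·310/54 = 1240/27.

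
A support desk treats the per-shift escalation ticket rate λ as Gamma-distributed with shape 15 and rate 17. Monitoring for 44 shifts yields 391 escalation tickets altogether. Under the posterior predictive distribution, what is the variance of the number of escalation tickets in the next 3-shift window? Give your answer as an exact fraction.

Total count 391 over total exposure 44 shifts.
The Gamma prior is conjugate for the Poisson rate, so λ | data ~ Gamma(15+391, 17+44) = Gamma(406, 61).
The posterior predictive for a window of length T is Negative Binomial with variance T·α'·(β'+T)/β'² = 3·406·64/3721 = 77952/3721.

77952/3721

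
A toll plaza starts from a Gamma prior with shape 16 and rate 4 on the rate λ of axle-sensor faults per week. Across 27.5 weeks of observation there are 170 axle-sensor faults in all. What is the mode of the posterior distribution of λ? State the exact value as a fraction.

370/63

Total count 170 over total exposure 27.5 weeks.
Posterior: α' = 16 + 170 = 186, β' = 4 + 27.5 = 63/2.
Posterior mode = (α'−1)/β' = 185/(63/2) = 370/63.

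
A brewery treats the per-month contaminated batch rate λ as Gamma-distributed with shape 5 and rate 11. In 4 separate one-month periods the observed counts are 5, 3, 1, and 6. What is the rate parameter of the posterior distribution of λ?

15

Total count: 5 + 3 + 1 + 6 = 15.
Total exposure: 4 months.
Posterior: α' = 5 + 15 = 20, β' = 11 + 4 = 15.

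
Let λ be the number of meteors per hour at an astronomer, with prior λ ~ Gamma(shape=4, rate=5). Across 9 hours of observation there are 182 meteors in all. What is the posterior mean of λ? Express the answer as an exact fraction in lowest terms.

Total count 182 over total exposure 9 hours.
Posterior: α' = 4 + 182 = 186, β' = 5 + 9 = 14.
Posterior mean = α'/β' = 186/14 = 93/7.

93/7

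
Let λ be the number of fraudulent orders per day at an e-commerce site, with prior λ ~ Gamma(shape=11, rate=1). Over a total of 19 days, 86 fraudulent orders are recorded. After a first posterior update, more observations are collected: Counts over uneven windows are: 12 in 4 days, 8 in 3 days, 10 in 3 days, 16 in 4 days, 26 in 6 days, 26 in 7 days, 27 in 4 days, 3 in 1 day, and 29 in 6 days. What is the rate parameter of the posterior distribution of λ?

58

Total count 86 over total exposure 19 days.
After the first batch: Gamma(11 + 86, 1 + 19) = Gamma(97, 20).
Total count: 12 + 8 + 10 + 16 + 26 + 26 + 27 + 3 + 29 = 157.
Total exposure: 4 + 3 + 3 + 4 + 6 + 7 + 4 + 1 + 6 = 38 days.
After the second batch: Gamma(97 + 157, 20 + 38) = Gamma(254, 58).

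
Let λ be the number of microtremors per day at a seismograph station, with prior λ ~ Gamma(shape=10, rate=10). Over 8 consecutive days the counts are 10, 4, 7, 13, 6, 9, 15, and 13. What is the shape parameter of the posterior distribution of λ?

87

Total count: 10 + 4 + 7 + 13 + 6 + 9 + 15 + 13 = 77.
Total exposure: 8 days.
The Gamma prior is conjugate for the Poisson rate, so λ | data ~ Gamma(10+77, 10+8) = Gamma(87, 18).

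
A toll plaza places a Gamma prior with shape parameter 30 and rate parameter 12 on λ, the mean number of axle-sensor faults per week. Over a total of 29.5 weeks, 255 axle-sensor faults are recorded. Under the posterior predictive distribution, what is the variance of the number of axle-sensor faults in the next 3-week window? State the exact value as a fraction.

Total count 255 over total exposure 29.5 weeks.
Posterior: α' = 30 + 255 = 285, β' = 12 + 29.5 = 83/2.
The posterior predictive for a window of length T is Negative Binomial with variance T·α'·(β'+T)/β'² = 3·285·(89/2)/(6889/4) = 152190/6889.

152190/6889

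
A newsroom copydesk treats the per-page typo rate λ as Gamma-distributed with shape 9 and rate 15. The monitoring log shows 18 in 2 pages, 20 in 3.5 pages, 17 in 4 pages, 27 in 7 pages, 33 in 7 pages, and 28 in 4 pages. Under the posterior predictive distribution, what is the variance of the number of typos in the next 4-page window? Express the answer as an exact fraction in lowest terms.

Total count: 18 + 20 + 17 + 27 + 33 + 28 = 143.
Total exposure: 2 + 3.5 + 4 + 7 + 7 + 4 = 27.5 pages.
Posterior: α' = 9 + 143 = 152, β' = 15 + 27.5 = 85/2.
The posterior predictive for a window of length T is Negative Binomial with variance T·α'·(β'+T)/β'² = 4·152·(93/2)/(7225/4) = 113088/7225.

113088/7225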